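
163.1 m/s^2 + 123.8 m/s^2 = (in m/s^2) 286.9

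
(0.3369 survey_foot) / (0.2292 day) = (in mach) 1.523e-08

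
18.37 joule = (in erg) 1.837e+08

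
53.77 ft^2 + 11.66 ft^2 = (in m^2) 6.079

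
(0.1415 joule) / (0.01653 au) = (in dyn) 5.722e-06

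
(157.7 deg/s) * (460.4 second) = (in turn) 201.7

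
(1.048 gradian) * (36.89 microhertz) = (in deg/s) 3.479e-05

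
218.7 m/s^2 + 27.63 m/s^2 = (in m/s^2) 246.3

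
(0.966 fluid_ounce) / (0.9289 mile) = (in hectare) 1.911e-12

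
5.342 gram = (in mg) 5342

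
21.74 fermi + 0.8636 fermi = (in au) 1.511e-25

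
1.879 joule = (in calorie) 0.4491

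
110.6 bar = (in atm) 109.2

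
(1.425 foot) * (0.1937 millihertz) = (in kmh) 0.0003029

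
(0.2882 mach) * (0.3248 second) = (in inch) 1255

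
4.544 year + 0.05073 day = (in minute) 2.388e+06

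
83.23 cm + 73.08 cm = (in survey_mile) 0.0009713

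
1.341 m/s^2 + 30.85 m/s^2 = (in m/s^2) 32.19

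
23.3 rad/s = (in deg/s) 1335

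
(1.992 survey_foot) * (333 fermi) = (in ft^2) 2.176e-12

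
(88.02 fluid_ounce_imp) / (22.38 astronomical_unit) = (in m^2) 7.47e-16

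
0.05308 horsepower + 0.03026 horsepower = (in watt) 62.15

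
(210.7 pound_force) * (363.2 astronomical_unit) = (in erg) 5.092e+23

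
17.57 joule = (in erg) 1.757e+08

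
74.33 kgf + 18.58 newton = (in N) 747.5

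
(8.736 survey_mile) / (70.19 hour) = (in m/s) 0.05564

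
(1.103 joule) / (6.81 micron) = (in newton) 1.62e+05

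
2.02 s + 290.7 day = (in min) 4.186e+05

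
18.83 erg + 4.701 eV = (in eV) 1.175e+13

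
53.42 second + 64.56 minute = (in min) 65.45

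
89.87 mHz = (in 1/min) 5.392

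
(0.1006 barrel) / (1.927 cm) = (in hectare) 8.3e-05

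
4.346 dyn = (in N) 4.346e-05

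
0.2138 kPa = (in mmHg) 1.604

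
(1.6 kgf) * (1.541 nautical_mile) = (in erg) 4.478e+11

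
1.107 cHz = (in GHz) 1.107e-11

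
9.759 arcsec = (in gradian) 0.003012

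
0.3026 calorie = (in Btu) 0.0012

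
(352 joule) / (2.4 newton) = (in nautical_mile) 0.07919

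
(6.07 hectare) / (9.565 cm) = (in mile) 394.3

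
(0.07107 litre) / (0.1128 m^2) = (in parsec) 2.042e-20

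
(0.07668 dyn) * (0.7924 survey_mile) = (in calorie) 0.0002337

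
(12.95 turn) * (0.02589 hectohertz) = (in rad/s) 210.7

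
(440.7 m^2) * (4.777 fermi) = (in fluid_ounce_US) 7.119e-08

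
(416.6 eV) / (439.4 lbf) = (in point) 9.68e-17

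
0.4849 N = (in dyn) 4.849e+04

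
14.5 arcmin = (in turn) 0.0006713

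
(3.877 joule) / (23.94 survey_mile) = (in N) 0.0001006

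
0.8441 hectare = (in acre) 2.086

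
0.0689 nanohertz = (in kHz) 6.89e-14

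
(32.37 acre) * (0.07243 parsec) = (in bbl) 1.841e+21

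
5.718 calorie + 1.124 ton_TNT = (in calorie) 1.124e+09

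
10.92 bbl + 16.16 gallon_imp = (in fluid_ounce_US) 6.119e+04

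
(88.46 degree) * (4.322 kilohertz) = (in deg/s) 3.823e+05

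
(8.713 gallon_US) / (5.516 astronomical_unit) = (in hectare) 3.997e-18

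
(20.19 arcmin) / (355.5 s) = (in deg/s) 0.0009466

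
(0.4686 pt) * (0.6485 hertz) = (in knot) 0.0002084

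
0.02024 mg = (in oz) 7.139e-07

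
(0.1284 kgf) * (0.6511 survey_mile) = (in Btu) 1.251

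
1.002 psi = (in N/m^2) 6909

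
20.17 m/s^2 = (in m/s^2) 20.17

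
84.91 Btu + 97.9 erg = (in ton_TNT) 2.141e-05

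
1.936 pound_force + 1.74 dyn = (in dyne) 8.612e+05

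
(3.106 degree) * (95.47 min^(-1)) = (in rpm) 0.8237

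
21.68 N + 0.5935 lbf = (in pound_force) 5.467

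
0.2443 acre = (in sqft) 1.064e+04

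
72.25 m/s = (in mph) 161.6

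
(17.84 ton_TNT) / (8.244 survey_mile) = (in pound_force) 1.265e+06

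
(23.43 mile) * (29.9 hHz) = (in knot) 2.192e+08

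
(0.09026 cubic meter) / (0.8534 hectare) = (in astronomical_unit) 7.07e-17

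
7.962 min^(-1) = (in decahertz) 0.01327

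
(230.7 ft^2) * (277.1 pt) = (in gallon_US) 553.5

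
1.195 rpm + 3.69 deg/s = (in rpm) 1.81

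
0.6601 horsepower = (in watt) 492.2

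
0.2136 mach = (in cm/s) 7273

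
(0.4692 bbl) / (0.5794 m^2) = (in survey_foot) 0.4224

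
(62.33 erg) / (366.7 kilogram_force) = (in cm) 1.733e-07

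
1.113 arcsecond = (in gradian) 0.0003435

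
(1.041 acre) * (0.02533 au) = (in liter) 1.596e+16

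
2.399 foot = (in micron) 7.312e+05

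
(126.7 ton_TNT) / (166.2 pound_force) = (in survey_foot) 2.353e+09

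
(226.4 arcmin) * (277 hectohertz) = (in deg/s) 1.045e+05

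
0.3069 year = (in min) 1.613e+05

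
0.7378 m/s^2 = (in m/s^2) 0.7378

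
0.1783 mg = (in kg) 1.783e-07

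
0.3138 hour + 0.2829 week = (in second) 1.722e+05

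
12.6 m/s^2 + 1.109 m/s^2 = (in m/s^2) 13.71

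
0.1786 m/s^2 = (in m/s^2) 0.1786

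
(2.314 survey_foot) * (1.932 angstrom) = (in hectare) 1.363e-14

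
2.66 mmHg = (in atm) 0.0035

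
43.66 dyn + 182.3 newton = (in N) 182.3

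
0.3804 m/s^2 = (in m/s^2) 0.3804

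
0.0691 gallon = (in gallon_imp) 0.05754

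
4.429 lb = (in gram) 2009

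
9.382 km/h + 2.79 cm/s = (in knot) 5.12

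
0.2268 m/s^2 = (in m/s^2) 0.2268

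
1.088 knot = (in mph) 1.252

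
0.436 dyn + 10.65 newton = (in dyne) 1.065e+06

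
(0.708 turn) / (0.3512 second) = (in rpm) 121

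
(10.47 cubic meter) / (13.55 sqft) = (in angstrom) 8.317e+10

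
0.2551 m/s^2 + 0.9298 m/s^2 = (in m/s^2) 1.185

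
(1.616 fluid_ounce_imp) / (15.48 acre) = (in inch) 2.886e-08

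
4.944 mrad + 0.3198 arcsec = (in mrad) 4.946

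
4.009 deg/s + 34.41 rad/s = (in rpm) 329.3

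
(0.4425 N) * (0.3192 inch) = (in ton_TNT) 8.575e-13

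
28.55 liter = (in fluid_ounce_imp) 1005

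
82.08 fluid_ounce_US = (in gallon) 0.6412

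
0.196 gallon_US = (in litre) 0.7419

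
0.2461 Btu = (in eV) 1.621e+21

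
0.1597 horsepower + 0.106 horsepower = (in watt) 198.1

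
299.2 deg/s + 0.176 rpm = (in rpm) 50.04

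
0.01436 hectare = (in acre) 0.03548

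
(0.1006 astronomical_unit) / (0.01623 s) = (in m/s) 9.273e+11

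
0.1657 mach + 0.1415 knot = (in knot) 109.8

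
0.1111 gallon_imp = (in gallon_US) 0.1334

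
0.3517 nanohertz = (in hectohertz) 3.517e-12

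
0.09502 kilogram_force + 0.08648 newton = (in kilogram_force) 0.1038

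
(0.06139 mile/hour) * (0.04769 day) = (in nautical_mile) 0.06106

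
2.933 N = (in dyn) 2.933e+05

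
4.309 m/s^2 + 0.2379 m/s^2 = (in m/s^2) 4.547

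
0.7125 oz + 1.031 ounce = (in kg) 0.04943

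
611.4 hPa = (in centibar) 61.14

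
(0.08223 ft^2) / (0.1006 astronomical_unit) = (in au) 3.393e-24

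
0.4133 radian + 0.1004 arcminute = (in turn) 0.06578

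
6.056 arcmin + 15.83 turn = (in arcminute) 3.419e+05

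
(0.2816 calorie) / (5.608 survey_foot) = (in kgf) 0.07029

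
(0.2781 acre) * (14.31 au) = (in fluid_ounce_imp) 8.479e+19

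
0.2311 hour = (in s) 832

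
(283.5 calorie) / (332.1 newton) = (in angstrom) 3.572e+10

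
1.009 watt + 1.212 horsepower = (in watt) 904.8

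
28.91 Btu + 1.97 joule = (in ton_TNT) 7.291e-06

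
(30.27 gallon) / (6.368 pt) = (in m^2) 51.01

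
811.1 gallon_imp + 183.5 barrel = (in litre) 3.286e+04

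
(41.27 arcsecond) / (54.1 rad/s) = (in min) 6.164e-08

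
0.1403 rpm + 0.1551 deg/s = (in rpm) 0.1662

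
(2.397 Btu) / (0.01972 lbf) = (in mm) 2.883e+07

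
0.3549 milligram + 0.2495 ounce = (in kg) 0.007074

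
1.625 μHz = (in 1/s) 1.625e-06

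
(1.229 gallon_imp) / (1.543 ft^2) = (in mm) 38.98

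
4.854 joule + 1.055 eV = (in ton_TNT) 1.16e-09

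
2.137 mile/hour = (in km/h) 3.439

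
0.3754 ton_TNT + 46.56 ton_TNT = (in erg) 1.964e+18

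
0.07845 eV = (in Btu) 1.191e-23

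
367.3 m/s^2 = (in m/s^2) 367.3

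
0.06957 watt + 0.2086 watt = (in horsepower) 0.000373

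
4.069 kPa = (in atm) 0.04016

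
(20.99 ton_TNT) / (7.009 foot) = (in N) 4.111e+10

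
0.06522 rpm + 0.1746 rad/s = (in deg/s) 10.4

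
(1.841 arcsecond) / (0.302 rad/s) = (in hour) 8.21e-09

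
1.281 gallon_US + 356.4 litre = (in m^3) 0.3612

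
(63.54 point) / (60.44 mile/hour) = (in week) 1.372e-09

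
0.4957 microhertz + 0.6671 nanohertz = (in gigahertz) 4.964e-16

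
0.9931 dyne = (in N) 9.931e-06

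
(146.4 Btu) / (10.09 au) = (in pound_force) 2.3e-08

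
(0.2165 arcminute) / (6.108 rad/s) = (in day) 1.193e-10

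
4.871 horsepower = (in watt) 3632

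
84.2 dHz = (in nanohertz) 8.42e+09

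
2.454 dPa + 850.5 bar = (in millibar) 8.505e+05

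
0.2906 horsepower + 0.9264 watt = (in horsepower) 0.2918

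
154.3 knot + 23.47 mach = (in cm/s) 8.071e+05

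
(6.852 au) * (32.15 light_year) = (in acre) 7.704e+25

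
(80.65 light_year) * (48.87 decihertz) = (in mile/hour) 8.341e+18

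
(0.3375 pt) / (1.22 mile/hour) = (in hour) 6.064e-08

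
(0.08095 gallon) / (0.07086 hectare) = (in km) 4.324e-10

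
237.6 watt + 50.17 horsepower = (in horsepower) 50.49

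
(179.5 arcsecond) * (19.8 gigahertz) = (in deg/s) 9.872e+08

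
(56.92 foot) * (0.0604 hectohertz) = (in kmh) 377.2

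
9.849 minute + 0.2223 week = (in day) 1.563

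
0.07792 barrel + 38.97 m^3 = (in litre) 3.898e+04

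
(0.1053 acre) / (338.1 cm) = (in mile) 0.07832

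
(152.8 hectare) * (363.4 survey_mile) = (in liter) 8.936e+14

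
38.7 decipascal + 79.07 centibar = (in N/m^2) 7.907e+04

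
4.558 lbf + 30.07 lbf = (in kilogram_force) 15.71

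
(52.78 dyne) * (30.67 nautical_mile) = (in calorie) 7.165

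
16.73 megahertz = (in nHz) 1.673e+16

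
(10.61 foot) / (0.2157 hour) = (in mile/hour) 0.009316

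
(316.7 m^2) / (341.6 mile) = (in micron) 576.1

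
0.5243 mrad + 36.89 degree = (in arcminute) 2215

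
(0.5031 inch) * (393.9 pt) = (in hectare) 1.776e-07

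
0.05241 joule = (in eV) 3.271e+17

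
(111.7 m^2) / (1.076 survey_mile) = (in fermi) 6.45e+13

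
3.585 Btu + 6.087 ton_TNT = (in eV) 1.59e+29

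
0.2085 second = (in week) 3.447e-07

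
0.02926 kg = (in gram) 29.26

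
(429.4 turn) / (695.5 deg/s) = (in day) 0.002572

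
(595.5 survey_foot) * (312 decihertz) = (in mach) 16.63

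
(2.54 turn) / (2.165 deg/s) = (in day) 0.004888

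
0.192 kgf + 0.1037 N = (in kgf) 0.2026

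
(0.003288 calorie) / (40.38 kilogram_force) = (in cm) 0.003474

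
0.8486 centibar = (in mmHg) 6.365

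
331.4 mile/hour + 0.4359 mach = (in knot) 576.5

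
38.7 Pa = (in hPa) 0.387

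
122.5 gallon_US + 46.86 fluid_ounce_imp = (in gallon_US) 122.9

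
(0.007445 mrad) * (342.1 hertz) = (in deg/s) 0.1459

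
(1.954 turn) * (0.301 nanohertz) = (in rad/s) 3.695e-09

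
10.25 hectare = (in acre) 25.33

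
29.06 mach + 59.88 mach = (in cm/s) 3.028e+06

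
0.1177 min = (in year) 2.239e-07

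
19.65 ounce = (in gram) 557.1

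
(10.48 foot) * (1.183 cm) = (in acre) 9.338e-06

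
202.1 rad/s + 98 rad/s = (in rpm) 2866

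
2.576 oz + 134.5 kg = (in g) 1.346e+05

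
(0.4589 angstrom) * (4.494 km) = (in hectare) 2.062e-11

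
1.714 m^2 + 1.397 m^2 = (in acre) 0.0007687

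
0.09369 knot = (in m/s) 0.0482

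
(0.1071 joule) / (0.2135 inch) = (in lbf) 4.44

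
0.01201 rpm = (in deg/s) 0.07206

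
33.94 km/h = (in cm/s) 942.8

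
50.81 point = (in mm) 17.92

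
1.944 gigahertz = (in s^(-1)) 1.944e+09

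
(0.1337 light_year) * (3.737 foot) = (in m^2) 1.441e+15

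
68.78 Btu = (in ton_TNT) 1.734e-05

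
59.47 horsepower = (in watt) 4.435e+04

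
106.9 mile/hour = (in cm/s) 4779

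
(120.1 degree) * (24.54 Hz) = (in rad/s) 51.44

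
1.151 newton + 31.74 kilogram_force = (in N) 312.4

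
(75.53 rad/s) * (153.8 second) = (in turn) 1849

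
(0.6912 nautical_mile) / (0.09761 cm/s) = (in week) 2.168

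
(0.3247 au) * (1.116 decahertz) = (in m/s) 5.421e+11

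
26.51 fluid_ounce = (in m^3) 0.000784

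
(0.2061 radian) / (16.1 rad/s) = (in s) 0.0128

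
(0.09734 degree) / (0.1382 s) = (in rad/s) 0.01229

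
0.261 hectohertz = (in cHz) 2610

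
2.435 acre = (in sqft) 1.061e+05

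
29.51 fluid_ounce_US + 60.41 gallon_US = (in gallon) 60.64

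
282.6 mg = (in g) 0.2826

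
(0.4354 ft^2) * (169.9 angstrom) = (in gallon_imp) 1.512e-07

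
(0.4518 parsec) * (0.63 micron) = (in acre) 2.17e+06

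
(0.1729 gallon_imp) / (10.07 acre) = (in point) 5.467e-05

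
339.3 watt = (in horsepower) 0.455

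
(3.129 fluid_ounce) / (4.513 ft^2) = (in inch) 0.008689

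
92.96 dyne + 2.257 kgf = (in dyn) 2.213e+06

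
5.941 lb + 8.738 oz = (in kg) 2.943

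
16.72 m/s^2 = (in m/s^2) 16.72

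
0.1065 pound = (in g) 48.31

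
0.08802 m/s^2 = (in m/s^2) 0.08802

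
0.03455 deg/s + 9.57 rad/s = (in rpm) 91.39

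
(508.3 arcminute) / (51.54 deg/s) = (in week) 2.718e-07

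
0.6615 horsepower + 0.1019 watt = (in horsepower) 0.6616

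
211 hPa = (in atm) 0.2082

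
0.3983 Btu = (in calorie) 100.4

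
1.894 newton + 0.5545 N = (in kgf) 0.2497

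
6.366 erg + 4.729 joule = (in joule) 4.729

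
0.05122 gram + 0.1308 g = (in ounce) 0.006421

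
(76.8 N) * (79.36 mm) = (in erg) 6.095e+07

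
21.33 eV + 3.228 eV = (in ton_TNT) 9.404e-28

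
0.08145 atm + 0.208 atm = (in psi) 4.254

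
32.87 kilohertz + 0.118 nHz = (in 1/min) 1.972e+06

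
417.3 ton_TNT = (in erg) 1.746e+19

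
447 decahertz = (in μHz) 4.47e+09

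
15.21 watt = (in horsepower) 0.0204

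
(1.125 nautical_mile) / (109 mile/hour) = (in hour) 0.01188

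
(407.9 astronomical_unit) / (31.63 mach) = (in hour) 1.574e+06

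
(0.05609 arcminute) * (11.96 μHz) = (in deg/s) 1.118e-08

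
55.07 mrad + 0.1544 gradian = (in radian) 0.0575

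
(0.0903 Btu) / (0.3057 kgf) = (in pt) 9.008e+04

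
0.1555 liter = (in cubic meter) 0.0001555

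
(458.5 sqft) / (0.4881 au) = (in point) 1.654e-06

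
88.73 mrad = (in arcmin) 305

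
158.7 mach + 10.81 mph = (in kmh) 1.946e+05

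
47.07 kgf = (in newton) 461.6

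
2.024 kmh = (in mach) 0.001651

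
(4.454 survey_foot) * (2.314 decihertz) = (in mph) 0.7027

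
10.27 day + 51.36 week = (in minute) 5.325e+05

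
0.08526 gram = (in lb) 0.000188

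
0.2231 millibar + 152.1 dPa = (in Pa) 37.52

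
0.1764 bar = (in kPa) 17.64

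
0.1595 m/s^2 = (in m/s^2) 0.1595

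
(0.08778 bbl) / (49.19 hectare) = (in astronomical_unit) 1.897e-19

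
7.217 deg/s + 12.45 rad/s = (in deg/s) 720.5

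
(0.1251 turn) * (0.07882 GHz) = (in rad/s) 6.195e+07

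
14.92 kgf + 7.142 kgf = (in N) 216.4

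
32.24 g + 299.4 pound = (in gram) 1.358e+05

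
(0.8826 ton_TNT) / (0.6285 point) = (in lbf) 3.744e+12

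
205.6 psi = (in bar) 14.18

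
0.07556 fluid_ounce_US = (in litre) 0.002235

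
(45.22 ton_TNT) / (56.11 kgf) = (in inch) 1.354e+10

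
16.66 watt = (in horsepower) 0.02234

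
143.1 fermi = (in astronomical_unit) 9.566e-25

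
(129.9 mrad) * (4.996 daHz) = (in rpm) 61.97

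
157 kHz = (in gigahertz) 0.000157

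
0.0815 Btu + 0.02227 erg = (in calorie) 20.55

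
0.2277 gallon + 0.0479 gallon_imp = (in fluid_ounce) 36.51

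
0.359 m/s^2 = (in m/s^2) 0.359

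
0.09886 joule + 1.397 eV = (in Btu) 9.37e-05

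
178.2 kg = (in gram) 1.782e+05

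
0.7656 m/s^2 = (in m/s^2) 0.7656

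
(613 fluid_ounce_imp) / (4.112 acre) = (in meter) 1.047e-06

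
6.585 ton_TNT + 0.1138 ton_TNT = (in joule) 2.803e+10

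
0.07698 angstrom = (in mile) 4.783e-15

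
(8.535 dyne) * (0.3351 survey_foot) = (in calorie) 2.084e-06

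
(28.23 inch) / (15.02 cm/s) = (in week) 7.893e-06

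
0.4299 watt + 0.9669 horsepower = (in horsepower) 0.9675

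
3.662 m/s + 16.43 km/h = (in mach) 0.02416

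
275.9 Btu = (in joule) 2.911e+05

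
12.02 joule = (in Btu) 0.01139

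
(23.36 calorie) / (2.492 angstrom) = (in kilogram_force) 3.999e+10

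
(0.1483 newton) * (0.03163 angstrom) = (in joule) 4.691e-13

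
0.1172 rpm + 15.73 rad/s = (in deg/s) 902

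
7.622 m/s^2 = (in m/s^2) 7.622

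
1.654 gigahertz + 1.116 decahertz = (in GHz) 1.654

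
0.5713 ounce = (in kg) 0.0162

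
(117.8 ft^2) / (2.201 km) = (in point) 14.09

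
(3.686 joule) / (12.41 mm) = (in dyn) 2.97e+07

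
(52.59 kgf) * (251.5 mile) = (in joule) 2.087e+08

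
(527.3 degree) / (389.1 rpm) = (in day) 2.614e-06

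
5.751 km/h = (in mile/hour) 3.574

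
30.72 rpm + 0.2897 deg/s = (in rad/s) 3.222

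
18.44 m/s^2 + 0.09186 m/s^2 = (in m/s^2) 18.53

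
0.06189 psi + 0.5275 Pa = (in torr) 3.205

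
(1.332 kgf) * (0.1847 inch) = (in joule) 0.06128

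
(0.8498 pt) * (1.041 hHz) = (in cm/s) 3.121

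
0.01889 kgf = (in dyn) 1.852e+04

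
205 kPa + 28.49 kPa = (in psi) 33.86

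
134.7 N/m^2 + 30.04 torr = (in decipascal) 4.14e+04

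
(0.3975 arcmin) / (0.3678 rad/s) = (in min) 5.24e-06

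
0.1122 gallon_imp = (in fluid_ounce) 17.25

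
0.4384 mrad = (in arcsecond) 90.43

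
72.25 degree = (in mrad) 1261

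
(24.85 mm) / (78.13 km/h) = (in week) 1.893e-09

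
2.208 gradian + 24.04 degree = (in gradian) 28.92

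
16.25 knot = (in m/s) 8.36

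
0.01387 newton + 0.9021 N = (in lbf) 0.2059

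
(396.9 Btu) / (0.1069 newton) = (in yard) 4.284e+06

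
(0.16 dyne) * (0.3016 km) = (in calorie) 0.0001153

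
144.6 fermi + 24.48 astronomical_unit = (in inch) 1.442e+14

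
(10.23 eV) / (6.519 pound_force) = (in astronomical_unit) 3.778e-31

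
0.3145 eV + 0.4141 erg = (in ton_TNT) 9.897e-18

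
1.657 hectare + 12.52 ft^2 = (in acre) 4.095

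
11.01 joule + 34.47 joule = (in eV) 2.839e+20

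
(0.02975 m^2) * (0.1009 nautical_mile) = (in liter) 5559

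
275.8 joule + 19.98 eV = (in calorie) 65.92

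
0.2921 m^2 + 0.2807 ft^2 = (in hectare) 3.182e-05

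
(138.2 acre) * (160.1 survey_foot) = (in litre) 2.729e+10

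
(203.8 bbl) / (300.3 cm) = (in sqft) 116.1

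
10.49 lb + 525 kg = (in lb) 1168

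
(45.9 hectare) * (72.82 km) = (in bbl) 2.102e+11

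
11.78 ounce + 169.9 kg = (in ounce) 6005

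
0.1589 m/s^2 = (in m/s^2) 0.1589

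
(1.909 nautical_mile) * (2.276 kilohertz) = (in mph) 1.8e+07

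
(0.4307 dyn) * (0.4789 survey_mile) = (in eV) 2.072e+16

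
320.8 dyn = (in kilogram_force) 0.0003271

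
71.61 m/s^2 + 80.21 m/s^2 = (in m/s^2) 151.8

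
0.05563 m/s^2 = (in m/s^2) 0.05563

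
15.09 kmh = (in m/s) 4.192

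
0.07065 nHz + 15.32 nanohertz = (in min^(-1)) 9.234e-07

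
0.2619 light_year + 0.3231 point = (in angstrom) 2.478e+25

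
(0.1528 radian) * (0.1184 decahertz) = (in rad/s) 0.1809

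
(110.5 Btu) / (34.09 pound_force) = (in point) 2.179e+06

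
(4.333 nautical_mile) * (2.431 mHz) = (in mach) 0.05729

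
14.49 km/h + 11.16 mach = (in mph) 8509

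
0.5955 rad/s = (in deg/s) 34.12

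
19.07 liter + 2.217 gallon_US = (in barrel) 0.1727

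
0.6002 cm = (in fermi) 6.002e+12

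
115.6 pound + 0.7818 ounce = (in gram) 5.246e+04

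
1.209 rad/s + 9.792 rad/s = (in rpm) 105.1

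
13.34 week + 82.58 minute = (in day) 93.44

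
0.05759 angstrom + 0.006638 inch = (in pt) 0.4779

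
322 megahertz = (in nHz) 3.22e+17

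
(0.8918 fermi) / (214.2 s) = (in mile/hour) 9.313e-18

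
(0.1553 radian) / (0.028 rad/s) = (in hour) 0.001541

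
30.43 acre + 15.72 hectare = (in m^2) 2.803e+05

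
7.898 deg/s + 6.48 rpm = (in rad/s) 0.8164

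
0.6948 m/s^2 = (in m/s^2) 0.6948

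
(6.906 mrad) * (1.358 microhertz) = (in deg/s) 5.373e-07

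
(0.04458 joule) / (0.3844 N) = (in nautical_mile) 6.262e-05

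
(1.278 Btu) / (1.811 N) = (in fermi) 7.445e+17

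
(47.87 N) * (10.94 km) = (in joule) 5.237e+05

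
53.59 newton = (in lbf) 12.05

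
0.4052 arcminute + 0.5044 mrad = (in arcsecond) 128.4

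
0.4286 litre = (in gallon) 0.1132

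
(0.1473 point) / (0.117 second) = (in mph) 0.0009935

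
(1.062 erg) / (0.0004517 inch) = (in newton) 0.009256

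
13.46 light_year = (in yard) 1.393e+17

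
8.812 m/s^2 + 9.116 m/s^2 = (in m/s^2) 17.93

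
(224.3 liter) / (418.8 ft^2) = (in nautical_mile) 3.113e-06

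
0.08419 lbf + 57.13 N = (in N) 57.5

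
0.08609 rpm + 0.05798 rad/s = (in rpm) 0.6398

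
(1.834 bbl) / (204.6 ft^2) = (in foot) 0.05033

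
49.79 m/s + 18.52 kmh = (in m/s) 54.93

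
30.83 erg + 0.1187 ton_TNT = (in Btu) 4.707e+05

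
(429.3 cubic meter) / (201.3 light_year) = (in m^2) 2.254e-16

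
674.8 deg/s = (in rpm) 112.5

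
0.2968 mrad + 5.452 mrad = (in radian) 0.005749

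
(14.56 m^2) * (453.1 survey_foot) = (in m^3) 2011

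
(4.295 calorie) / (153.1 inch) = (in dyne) 4.621e+05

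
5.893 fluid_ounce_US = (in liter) 0.1743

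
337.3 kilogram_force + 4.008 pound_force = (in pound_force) 747.6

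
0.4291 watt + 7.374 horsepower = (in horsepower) 7.375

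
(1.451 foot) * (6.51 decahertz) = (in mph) 64.4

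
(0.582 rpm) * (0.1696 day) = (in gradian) 5.686e+04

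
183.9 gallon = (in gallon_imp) 153.1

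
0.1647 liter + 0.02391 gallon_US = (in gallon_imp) 0.05614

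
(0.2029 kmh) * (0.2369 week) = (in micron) 8.075e+09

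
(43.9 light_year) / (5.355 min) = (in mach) 3.796e+12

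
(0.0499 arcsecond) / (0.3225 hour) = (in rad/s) 2.084e-10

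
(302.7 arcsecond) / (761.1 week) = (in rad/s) 3.188e-12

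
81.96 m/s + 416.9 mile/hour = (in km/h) 966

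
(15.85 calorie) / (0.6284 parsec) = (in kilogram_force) 3.487e-16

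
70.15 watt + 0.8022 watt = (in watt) 70.95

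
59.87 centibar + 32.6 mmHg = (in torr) 481.7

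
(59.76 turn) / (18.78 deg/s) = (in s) 1146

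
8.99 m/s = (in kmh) 32.36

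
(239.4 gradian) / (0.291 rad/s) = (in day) 0.0001496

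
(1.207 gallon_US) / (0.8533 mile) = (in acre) 8.222e-10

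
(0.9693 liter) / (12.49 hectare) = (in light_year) 8.203e-25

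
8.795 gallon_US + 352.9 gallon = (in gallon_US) 361.7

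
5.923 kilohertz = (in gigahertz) 5.923e-06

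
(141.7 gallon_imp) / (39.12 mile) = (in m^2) 1.023e-05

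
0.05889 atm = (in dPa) 5.967e+04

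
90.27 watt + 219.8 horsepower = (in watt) 1.64e+05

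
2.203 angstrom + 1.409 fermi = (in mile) 1.369e-13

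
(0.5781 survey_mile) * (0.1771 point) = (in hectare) 5.813e-06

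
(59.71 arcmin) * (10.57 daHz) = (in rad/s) 1.836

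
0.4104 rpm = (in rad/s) 0.04298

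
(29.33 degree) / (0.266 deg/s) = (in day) 0.001276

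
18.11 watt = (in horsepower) 0.02429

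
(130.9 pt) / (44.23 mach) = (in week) 5.07e-12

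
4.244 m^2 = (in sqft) 45.68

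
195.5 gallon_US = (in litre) 740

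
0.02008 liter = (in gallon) 0.005305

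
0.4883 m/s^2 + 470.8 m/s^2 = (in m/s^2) 471.3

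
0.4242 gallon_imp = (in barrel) 0.01213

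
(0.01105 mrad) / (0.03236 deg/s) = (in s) 0.01956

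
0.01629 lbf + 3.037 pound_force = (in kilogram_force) 1.385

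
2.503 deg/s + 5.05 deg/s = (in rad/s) 0.1318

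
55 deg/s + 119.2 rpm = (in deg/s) 770.2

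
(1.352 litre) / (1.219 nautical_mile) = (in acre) 1.48e-10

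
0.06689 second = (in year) 2.121e-09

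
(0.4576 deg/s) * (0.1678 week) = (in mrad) 8.105e+05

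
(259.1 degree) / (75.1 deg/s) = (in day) 3.993e-05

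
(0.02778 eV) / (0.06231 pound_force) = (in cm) 1.606e-18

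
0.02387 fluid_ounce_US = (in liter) 0.0007059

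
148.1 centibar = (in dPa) 1.481e+06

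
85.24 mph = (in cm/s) 3811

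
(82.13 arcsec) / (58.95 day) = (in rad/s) 7.818e-11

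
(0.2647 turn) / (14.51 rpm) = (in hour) 0.000304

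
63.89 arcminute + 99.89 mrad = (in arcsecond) 2.444e+04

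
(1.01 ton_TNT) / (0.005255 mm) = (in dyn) 8.042e+19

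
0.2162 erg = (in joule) 2.162e-08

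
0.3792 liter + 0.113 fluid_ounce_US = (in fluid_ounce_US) 12.94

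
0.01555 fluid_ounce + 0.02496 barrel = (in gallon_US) 1.048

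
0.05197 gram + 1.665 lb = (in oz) 26.64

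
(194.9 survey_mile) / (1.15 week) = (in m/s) 0.451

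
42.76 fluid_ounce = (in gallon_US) 0.3341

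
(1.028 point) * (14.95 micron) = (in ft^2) 5.836e-08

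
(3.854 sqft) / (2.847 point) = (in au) 2.383e-09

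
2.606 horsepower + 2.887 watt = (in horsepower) 2.61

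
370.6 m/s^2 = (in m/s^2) 370.6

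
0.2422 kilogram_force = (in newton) 2.375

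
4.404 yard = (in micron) 4.027e+06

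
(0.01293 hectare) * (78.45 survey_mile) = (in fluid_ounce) 5.52e+11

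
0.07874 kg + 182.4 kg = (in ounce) 6437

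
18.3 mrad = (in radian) 0.0183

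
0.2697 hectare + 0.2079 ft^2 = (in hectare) 0.2697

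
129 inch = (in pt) 9288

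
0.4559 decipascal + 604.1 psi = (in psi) 604.1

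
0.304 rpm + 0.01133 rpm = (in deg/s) 1.892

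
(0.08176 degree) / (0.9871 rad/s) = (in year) 4.584e-11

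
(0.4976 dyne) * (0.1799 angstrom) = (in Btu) 8.485e-20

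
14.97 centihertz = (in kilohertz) 0.0001497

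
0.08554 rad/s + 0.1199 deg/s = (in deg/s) 5.021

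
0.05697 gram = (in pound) 0.0001256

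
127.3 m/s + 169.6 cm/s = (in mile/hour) 288.6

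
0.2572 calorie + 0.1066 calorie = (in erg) 1.522e+07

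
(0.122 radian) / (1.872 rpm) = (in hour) 0.0001729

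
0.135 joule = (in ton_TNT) 3.227e-11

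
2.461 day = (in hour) 59.06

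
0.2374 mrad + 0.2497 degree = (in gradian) 0.2926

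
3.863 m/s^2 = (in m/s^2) 3.863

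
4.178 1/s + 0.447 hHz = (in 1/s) 48.88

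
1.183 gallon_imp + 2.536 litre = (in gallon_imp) 1.741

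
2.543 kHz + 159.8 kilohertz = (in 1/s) 1.623e+05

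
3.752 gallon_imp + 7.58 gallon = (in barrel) 0.2878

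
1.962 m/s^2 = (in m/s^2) 1.962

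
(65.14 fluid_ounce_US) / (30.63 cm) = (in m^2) 0.006289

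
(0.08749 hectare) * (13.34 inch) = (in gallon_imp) 6.521e+04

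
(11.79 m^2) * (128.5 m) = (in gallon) 4.002e+05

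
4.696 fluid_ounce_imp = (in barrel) 0.0008392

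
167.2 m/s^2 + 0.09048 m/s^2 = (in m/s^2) 167.3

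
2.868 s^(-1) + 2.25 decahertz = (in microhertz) 2.537e+07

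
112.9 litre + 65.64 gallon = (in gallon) 95.47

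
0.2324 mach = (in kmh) 284.9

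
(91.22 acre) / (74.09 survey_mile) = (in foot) 10.16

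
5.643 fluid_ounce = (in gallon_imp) 0.03671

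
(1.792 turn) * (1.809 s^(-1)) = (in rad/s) 20.37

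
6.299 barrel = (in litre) 1001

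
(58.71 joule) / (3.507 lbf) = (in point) 1.067e+04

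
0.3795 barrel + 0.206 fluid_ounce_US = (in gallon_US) 15.94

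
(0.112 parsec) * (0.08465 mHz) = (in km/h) 1.053e+12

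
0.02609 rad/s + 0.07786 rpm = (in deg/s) 1.962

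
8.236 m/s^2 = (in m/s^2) 8.236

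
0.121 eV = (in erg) 1.939e-13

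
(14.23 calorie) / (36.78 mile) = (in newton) 0.001006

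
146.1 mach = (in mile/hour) 1.113e+05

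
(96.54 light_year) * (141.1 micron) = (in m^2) 1.289e+14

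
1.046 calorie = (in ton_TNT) 1.046e-09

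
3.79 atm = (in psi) 55.7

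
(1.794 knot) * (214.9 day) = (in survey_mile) 1.065e+04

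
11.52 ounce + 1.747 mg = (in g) 326.6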